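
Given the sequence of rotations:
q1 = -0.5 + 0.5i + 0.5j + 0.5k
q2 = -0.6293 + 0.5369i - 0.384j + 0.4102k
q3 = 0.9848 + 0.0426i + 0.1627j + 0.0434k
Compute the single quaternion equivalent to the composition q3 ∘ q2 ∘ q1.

q2 · q1 = 0.0331 - 0.9802i - 0.186j - 0.0593k
q3 · q2 · q1 = 0.1072 - 0.9655i - 0.2178j + 0.0946k
0.1072 - 0.9655i - 0.2178j + 0.0946k


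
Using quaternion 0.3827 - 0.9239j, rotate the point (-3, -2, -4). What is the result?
(4.95, -2, 0.707)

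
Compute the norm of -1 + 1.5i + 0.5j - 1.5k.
2.398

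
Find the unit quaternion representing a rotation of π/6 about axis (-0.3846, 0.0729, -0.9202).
0.9659 - 0.0995i + 0.0189j - 0.2382k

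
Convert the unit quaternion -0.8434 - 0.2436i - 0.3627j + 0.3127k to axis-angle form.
axis = (-0.4534, -0.6751, 0.582), θ = 295°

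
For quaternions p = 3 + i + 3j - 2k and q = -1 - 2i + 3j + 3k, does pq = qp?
No: pq = -4 + 8i + 7j + 20k ≠ -4 - 22i + 5j + 2k = qp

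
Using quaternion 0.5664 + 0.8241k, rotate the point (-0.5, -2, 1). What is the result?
(2.046, 0.25, 1)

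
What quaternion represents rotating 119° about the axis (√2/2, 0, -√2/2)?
0.5075 + 0.6093i - 0.6093k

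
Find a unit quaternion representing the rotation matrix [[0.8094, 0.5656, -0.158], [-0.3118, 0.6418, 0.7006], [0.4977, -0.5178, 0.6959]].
0.887 - 0.3434i - 0.1848j - 0.2473k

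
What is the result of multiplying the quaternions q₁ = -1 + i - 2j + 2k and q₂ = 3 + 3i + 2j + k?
-4 - 6i - 3j + 13k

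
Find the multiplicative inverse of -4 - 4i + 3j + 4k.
-0.0702 + 0.0702i - 0.0526j - 0.0702k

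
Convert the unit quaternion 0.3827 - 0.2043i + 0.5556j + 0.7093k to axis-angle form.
axis = (-0.2211, 0.6014, 0.7677), θ = 3π/4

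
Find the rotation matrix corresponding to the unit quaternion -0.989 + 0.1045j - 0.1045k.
[[0.9563, -0.2067, -0.2067], [0.2067, 0.9782, -0.0218], [0.2067, -0.0218, 0.9782]]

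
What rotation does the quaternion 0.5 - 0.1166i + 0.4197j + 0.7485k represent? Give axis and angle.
axis = (-0.1346, 0.4846, 0.8643), θ = 2π/3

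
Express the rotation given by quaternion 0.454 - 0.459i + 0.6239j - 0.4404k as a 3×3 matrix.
[[-0.1664, -0.1729, 0.9708], [-0.9726, 0.1907, -0.1328], [-0.1622, -0.9663, -0.1999]]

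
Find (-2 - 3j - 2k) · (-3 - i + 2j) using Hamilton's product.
12 + 6i + 7j + 3k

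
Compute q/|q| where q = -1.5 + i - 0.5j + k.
-0.7071 + 0.4714i - 0.2357j + 0.4714k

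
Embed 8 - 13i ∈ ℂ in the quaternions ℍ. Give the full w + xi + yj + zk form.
8 - 13i + 0j + 0k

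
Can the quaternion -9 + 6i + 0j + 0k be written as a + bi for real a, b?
Yes. The quaternion -9 + 6i has j- and k-coefficients y = z = 0, so it lies in the complex subalgebra spanned by 1 and i.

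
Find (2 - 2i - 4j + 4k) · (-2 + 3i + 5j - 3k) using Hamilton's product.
34 + 2i + 24j - 12k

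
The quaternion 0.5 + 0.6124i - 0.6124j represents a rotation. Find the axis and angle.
axis = (√2/2, -√2/2, 0), θ = 2π/3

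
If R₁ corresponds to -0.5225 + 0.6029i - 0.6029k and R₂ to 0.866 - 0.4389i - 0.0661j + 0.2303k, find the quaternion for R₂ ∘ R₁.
-0.049 + 0.7913i - 0.0912j - 0.6026k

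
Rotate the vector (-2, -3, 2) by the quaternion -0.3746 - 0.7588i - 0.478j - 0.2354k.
(-1.081, -1.703, -3.596)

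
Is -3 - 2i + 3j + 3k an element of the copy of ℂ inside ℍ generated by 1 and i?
No. The quaternion -3 - 2i + 3j + 3k has j-coefficient y = 3 and k-coefficient z = 3, not both zero, so it does not lie in the complex subalgebra spanned by 1 and i.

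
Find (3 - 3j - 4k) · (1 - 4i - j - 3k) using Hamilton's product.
-12 - 7i + 10j - 25k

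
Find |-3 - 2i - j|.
√14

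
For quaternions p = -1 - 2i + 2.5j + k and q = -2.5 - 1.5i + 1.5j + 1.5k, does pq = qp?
No: pq = -5.75 + 8.75i - 6.25j - 3.25k ≠ -5.75 + 4.25i - 9.25j - 4.75k = qp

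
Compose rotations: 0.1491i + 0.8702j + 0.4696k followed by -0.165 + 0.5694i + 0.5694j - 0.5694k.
-0.313 + 0.7383i - 0.4959j + 0.3331k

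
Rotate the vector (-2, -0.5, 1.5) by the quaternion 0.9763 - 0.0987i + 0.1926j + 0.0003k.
(-1.268, -0.126, 2.208)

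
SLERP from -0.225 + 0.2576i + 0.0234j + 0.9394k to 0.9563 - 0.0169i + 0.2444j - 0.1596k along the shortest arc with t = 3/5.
-0.7877 + 0.1395i - 0.1612j + 0.578k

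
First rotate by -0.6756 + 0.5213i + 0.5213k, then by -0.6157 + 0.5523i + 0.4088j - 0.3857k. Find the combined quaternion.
0.3291 - 0.481i - 0.7652j - 0.2735k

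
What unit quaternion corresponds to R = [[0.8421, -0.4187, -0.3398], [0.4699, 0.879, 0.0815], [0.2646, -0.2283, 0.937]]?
0.9563 - 0.081i - 0.158j + 0.2323k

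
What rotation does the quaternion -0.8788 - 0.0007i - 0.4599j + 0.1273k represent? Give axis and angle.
axis = (-0.0015, -0.9638, 0.2668), θ = 303°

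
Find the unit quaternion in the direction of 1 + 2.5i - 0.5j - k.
0.343 + 0.8575i - 0.1715j - 0.343k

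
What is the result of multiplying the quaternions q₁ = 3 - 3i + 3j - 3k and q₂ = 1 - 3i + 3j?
-15 - 3i + 21j - 3k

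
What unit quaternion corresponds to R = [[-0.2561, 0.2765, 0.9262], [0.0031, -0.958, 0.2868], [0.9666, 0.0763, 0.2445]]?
-0.0872 + 0.6036i + 0.1158j + 0.784k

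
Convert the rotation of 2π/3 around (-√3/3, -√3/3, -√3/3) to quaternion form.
0.5 - 0.5i - 0.5j - 0.5k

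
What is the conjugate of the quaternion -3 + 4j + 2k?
-3 - 4j - 2k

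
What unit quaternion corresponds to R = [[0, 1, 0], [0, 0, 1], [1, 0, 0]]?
-0.5 + 0.5i + 0.5j + 0.5k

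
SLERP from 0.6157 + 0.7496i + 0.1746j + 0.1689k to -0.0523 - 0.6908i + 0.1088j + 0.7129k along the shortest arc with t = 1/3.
0.4891 + 0.8522i + 0.0881j - 0.1636k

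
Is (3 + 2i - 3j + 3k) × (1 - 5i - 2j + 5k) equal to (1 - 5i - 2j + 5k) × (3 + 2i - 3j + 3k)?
No: pq = -8 - 22i - 34j - k ≠ -8 - 4i + 16j + 37k = qp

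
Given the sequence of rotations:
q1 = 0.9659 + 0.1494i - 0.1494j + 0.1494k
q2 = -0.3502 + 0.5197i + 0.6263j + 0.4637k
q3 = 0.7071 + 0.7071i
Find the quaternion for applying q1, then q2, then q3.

q2 · q1 = -0.3916 + 0.6125i + 0.6489j + 0.2244k
q3 · q2 · q1 = -0.71 + 0.1562i + 0.3002j + 0.6175k
-0.71 + 0.1562i + 0.3002j + 0.6175k


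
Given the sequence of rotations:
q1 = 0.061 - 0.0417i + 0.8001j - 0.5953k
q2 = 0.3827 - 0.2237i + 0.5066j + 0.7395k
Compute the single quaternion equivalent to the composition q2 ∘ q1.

q2 · q1 = 0.0489 - 0.9229i + 0.1731j - 0.3406k
0.0489 - 0.9229i + 0.1731j - 0.3406k


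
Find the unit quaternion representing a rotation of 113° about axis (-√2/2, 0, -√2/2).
0.5519 - 0.5896i - 0.5896k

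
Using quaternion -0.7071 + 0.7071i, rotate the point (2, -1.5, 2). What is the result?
(2, 2, 1.5)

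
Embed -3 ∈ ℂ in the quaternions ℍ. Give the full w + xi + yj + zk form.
-3 + 0i + 0j + 0k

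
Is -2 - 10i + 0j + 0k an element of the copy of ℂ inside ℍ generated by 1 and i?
Yes. The quaternion -2 - 10i has j- and k-coefficients y = z = 0, so it lies in the complex subalgebra spanned by 1 and i.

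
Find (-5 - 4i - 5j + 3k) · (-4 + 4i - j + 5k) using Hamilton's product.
16 - 26i + 57j - 13k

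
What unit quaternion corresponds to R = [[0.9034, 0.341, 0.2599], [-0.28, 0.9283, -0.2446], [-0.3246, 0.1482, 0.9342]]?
0.9703 + 0.1012i + 0.1506j - 0.16k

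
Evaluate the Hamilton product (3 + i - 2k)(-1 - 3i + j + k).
2 - 8i + 8j + 6k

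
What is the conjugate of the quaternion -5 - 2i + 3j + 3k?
-5 + 2i - 3j - 3k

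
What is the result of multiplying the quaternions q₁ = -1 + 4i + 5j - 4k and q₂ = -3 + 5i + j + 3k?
-10 + 2i - 48j - 12k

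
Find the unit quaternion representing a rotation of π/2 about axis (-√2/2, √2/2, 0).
0.7071 - 0.5i + 0.5j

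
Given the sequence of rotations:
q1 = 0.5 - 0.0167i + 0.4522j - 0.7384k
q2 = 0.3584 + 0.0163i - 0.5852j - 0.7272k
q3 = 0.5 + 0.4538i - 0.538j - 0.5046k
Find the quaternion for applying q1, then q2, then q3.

q2 · q1 = -0.0929 + 0.7631i - 0.1064j - 0.6306k
q3 · q2 · q1 = -0.7682 + 0.625i - 0.1021j + 0.0938k
-0.7682 + 0.625i - 0.1021j + 0.0938k


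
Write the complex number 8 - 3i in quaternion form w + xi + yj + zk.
8 - 3i + 0j + 0k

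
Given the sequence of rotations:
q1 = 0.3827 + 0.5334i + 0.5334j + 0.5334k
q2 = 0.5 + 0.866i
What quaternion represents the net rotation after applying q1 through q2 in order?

q2 · q1 = -0.2706 + 0.5981i - 0.1952j + 0.7286k
-0.2706 + 0.5981i - 0.1952j + 0.7286k


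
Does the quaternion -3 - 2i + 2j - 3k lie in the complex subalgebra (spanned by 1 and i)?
No. The quaternion -3 - 2i + 2j - 3k has j-coefficient y = 2 and k-coefficient z = -3, not both zero, so it does not lie in the complex subalgebra spanned by 1 and i.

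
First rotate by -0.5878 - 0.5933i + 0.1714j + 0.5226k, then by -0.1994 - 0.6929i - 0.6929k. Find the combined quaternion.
0.0682 + 0.6444i + 0.739j + 0.1843k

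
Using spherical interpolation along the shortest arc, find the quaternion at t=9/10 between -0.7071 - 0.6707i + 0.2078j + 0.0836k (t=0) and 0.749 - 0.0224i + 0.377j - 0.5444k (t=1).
-0.7869 - 0.0606i - 0.3275j + 0.5196k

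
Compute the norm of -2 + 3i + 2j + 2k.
√21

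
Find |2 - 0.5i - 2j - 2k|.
3.5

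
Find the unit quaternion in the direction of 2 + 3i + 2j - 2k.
0.4364 + 0.6547i + 0.4364j - 0.4364k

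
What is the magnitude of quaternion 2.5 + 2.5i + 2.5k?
4.33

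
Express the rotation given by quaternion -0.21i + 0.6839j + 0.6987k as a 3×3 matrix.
[[-0.9118, -0.2872, -0.2935], [-0.2872, -0.0646, 0.9557], [-0.2935, 0.9557, -0.0236]]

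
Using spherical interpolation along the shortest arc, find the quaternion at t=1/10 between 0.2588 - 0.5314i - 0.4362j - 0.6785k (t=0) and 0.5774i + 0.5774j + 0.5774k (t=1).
0.2337 - 0.5385i - 0.4525j - 0.6713k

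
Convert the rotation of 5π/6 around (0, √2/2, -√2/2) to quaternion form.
0.2588 + 0.683j - 0.683k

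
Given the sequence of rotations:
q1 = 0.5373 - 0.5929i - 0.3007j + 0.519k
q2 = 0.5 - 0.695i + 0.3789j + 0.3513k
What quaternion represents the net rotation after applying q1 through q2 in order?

q2 · q1 = -0.2118 - 0.3676i + 0.2057j + 0.8819k
-0.2118 - 0.3676i + 0.2057j + 0.8819k


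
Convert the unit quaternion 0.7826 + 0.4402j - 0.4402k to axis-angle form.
axis = (0, √2/2, -√2/2), θ = 77°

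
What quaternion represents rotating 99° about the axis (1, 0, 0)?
0.6494 + 0.7604i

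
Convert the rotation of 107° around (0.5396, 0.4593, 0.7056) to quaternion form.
0.5948 + 0.4338i + 0.3692j + 0.5672k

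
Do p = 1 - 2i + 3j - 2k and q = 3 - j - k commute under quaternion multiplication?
No: pq = 4 - 11i + 6j - 5k ≠ 4 - i + 10j - 9k = qp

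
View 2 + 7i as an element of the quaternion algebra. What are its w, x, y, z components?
2 + 7i + 0j + 0k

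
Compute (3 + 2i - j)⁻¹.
0.2143 - 0.1429i + 0.0714j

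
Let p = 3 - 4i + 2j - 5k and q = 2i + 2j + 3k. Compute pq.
19 + 22i + 8j - 3k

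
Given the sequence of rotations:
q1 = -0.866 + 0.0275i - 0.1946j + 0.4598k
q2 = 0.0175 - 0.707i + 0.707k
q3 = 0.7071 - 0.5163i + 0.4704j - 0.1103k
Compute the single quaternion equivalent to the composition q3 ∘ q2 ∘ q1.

q2 · q1 = -0.3208 + 0.7503i + 0.3411j - 0.4666k
q3 · q2 · q1 = -0.0514 + 0.5143i - 0.2334j - 0.8236k
-0.0514 + 0.5143i - 0.2334j - 0.8236k


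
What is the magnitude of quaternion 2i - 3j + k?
√14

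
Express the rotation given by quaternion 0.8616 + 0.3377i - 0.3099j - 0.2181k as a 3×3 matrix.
[[0.7128, 0.1665, -0.6813], [-0.5851, 0.6768, -0.4467], [0.3867, 0.7171, 0.5798]]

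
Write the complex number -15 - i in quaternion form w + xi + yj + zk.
-15 - i + 0j + 0k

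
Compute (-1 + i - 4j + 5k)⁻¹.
-0.0233 - 0.0233i + 0.093j - 0.1163k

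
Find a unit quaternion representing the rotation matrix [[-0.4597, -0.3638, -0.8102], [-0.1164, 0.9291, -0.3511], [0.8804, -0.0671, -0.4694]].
0.5 + 0.142i - 0.8453j + 0.1237k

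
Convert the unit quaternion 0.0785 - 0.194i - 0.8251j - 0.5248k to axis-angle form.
axis = (-0.1946, -0.8277, -0.5264), θ = 171°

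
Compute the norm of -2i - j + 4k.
√21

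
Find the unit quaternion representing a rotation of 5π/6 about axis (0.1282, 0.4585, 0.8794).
0.2588 + 0.1238i + 0.4429j + 0.8494k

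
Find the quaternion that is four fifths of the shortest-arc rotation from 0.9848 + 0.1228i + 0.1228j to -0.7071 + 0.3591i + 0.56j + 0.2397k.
0.8272 - 0.2756i - 0.4457j - 0.203k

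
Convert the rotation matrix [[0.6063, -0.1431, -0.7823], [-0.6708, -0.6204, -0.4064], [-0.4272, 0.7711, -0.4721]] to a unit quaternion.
0.3584 + 0.8214i - 0.2477j - 0.3681k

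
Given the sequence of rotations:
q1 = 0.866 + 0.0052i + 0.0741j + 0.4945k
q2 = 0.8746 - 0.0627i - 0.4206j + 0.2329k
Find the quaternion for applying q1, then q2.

q2 · q1 = 0.6737 - 0.275i - 0.2672j + 0.6317k
0.6737 - 0.275i - 0.2672j + 0.6317k


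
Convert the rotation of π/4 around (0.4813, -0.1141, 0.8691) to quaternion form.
0.9239 + 0.1842i - 0.0437j + 0.3326k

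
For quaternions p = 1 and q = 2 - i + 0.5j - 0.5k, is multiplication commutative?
Yes: pq = qp = 2 - i + 0.5j - 0.5k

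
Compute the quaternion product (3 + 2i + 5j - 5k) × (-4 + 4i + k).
-15 + 9i - 42j + 3k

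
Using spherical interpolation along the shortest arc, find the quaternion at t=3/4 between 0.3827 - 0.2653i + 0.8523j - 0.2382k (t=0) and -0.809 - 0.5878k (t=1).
0.8454 - 0.0923i + 0.2966j + 0.4346k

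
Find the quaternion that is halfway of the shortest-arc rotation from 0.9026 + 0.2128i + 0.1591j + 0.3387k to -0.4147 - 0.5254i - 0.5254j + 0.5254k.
0.7896 + 0.4425i + 0.4103j - 0.1119k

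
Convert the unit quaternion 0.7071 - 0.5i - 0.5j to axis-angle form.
axis = (-√2/2, -√2/2, 0), θ = π/2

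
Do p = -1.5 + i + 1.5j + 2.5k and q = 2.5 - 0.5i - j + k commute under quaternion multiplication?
No: pq = -4.25 + 7.25i + 3j + 4.5k ≠ -4.25 - 0.75i + 7.5j + 5k = qp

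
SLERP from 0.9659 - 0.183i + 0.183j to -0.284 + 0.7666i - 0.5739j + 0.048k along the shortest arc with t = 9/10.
0.3805 - 0.7368i + 0.5571j - 0.0448k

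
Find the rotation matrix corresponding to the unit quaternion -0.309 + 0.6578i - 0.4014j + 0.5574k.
[[0.0564, -0.1836, 0.9814], [-0.8726, -0.4868, -0.041], [0.4853, -0.854, -0.1876]]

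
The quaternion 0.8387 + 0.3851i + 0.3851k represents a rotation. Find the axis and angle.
axis = (√2/2, 0, √2/2), θ = 66°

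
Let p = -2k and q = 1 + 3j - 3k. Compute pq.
-6 + 6i - 2k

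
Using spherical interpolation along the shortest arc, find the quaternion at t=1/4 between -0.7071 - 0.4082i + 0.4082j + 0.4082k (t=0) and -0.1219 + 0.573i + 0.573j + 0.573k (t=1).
-0.6394 - 0.1611i + 0.5316j + 0.5316k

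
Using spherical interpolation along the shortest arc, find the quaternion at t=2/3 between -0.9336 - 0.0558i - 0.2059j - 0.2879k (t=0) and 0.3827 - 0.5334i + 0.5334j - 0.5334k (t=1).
-0.7051 + 0.3957i - 0.5089j + 0.2953k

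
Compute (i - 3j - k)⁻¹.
-0.0909i + 0.2727j + 0.0909k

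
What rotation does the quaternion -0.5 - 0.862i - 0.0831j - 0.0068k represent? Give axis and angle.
axis = (-0.9954, -0.096, -0.0079), θ = 4π/3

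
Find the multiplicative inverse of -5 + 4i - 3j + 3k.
-0.0847 - 0.0678i + 0.0508j - 0.0508k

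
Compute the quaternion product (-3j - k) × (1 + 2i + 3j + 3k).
12 - 6i - 5j + 5k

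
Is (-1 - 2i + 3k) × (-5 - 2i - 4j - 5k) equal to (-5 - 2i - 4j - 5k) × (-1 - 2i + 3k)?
No: pq = 16 + 24i - 12j - 2k ≠ 16 + 20j - 18k = qp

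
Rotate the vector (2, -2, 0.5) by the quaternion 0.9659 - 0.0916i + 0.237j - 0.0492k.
(1.896, -2.157, -0.062)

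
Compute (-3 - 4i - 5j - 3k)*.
-3 + 4i + 5j + 3k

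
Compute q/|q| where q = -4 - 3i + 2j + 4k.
-0.5963 - 0.4472i + 0.2981j + 0.5963k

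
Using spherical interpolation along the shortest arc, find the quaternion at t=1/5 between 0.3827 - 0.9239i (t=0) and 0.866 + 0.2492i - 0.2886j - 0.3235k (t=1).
0.6072 - 0.7845i - 0.084j - 0.0942k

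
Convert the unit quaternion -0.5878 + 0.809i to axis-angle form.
axis = (1, 0, 0), θ = 252°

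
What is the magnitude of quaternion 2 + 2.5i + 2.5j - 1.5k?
4.33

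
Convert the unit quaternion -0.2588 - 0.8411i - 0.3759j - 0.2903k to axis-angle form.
axis = (-0.8708, -0.3892, -0.3005), θ = 7π/6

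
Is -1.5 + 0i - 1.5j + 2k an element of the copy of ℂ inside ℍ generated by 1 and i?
No. The quaternion -1.5 - 1.5j + 2k has j-coefficient y = -1.5 and k-coefficient z = 2, not both zero, so it does not lie in the complex subalgebra spanned by 1 and i.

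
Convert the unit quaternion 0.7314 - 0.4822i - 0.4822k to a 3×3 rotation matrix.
[[0.535, 0.7054, 0.465], [-0.7054, 0.0699, 0.7054], [0.465, -0.7054, 0.535]]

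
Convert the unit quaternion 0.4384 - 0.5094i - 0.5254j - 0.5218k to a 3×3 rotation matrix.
[[-0.0966, 0.9928, 0.0709], [0.0778, -0.0635, 0.9949], [0.9923, 0.1017, -0.0711]]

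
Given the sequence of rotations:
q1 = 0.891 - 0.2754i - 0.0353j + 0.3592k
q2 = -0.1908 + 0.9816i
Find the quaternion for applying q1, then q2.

q2 · q1 = 0.1003 + 0.9272i - 0.3459j - 0.1032k
0.1003 + 0.9272i - 0.3459j - 0.1032k


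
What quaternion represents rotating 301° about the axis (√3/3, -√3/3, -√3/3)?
-0.8704 + 0.2843i - 0.2843j - 0.2843k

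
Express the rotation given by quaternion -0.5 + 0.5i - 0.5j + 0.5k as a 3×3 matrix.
[[0, 0, 1], [-1, 0, 0], [0, -1, 0]]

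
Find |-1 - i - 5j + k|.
√28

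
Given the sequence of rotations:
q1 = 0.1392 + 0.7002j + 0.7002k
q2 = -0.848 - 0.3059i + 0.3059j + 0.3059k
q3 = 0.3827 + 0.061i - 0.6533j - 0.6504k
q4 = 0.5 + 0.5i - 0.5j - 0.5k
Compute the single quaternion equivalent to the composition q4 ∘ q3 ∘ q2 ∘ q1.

q2 · q1 = -0.5464 - 0.0426i - 0.337j - 0.7654k
q3 · q2 · q1 = -0.9245 + 0.2312i + 0.3024j + 0.0141k
q4 · q3 · q2 · q1 = -0.4196 - 0.2025i + 0.4908j + 0.7361k
-0.4196 - 0.2025i + 0.4908j + 0.7361k


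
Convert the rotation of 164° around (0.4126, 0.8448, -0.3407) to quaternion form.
0.1392 + 0.4086i + 0.8366j - 0.3374k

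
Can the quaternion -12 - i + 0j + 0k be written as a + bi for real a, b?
Yes. The quaternion -12 - i has j- and k-coefficients y = z = 0, so it lies in the complex subalgebra spanned by 1 and i.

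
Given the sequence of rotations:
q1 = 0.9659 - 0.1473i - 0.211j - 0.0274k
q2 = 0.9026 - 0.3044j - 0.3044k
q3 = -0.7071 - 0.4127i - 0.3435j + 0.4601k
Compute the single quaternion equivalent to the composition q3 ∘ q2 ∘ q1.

q2 · q1 = 0.7993 - 0.1888i - 0.4396j - 0.3636k
q3 · q2 · q1 = -0.6268 + 0.1308i - 0.2006j + 0.7414k
-0.6268 + 0.1308i - 0.2006j + 0.7414k


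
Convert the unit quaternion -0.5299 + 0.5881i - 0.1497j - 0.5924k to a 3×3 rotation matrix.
[[0.2533, -0.8039, -0.5381], [0.4517, -0.3936, 0.8006], [-0.8554, -0.4459, 0.2635]]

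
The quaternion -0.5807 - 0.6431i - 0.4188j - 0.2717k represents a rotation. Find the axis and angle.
axis = (-0.7899, -0.5144, -0.3337), θ = 251°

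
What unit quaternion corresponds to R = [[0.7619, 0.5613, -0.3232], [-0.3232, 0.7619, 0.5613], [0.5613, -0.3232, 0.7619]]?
0.9063 - 0.244i - 0.244j - 0.244k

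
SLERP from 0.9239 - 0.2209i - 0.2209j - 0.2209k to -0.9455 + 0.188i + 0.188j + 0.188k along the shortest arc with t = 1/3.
0.9315 - 0.21i - 0.21j - 0.21k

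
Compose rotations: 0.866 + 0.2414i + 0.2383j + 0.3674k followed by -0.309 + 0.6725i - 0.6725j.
-0.2697 + 0.2607i - 0.9031j + 0.2091k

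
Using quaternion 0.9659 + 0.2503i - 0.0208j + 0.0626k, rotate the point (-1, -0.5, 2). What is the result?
(-0.943, -1.516, 1.436)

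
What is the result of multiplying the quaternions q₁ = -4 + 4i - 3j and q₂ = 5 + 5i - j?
-43 - 11j + 11k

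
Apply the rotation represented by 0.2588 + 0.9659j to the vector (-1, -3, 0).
(0.866, -3, 0.5)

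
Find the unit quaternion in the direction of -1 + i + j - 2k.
-0.378 + 0.378i + 0.378j - 0.7559k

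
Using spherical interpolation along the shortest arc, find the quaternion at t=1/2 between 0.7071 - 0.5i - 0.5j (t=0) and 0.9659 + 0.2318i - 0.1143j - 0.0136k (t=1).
0.9282 - 0.1488i - 0.3408j - 0.0075k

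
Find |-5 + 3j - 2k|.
√38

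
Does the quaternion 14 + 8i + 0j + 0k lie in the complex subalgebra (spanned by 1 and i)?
Yes. The quaternion 14 + 8i has j- and k-coefficients y = z = 0, so it lies in the complex subalgebra spanned by 1 and i.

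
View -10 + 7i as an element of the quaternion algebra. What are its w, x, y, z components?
-10 + 7i + 0j + 0k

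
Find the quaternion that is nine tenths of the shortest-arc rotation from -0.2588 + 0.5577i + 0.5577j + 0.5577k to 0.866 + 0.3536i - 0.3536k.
-0.8671 - 0.2628i + 0.0767j + 0.4162k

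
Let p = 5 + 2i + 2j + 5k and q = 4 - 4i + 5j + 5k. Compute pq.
-7 - 27i + 3j + 63k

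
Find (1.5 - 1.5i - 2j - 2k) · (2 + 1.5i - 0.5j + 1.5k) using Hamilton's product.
7.25 - 4.75i - 5.5j + 2k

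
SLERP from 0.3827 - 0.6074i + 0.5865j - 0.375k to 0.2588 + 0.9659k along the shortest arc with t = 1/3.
0.1901 - 0.4811i + 0.4645j - 0.7188k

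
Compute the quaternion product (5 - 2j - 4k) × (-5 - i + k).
-21 - 7i + 14j + 23k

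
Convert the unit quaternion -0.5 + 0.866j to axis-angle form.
axis = (0, 1, 0), θ = 4π/3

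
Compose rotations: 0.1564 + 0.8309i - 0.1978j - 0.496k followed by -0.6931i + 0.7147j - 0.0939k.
0.6707 - 0.4815i - 0.31j - 0.4714k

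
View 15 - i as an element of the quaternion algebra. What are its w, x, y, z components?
15 - i + 0j + 0k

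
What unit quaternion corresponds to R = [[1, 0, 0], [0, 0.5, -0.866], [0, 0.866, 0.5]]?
0.866 + 0.5i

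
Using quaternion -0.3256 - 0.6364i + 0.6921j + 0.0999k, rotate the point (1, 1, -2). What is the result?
(0.362, -0.224, 2.412)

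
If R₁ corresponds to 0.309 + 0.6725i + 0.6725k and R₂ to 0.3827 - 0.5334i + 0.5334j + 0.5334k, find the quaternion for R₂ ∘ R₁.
0.1183 + 0.4513i + 0.8822j + 0.0635k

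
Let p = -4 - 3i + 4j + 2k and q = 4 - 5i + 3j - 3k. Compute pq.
-37 - 10i - 15j + 31k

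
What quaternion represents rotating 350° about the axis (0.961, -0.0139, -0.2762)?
-0.9962 + 0.0838i - 0.0012j - 0.0241k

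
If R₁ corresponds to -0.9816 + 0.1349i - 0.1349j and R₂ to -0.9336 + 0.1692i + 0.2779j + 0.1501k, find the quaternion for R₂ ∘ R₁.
0.9311 - 0.2718i - 0.1266j - 0.2077k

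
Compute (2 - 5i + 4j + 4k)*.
2 + 5i - 4j - 4k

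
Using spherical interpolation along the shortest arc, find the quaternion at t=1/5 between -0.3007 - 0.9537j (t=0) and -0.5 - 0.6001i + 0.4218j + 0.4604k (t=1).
-0.1355 + 0.1613i - 0.9697j - 0.1238k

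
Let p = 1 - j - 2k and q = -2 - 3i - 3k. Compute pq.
-8 + 8j - 2k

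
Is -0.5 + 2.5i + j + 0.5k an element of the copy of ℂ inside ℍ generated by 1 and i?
No. The quaternion -0.5 + 2.5i + j + 0.5k has j-coefficient y = 1 and k-coefficient z = 0.5, not both zero, so it does not lie in the complex subalgebra spanned by 1 and i.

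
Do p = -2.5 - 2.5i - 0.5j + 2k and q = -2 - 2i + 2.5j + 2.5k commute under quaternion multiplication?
No: pq = -3.75 + 3.75i - 3j - 17.5k ≠ -3.75 + 16.25i - 7.5j - 3k = qp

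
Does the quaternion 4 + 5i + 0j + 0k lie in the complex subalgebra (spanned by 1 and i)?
Yes. The quaternion 4 + 5i has j- and k-coefficients y = z = 0, so it lies in the complex subalgebra spanned by 1 and i.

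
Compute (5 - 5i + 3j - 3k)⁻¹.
0.0735 + 0.0735i - 0.0441j + 0.0441k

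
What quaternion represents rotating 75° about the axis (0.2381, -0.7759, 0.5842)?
0.7934 + 0.1449i - 0.4723j + 0.3556k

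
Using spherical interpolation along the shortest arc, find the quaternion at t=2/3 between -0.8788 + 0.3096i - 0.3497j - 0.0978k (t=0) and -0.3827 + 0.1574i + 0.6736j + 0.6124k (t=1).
-0.7388 + 0.2792i + 0.3981j + 0.4666k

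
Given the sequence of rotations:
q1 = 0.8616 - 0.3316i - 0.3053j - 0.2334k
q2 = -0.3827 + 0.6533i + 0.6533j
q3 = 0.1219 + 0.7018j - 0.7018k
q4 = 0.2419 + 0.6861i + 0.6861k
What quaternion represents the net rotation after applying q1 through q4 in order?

q2 · q1 = 0.0864 + 0.5373i + 0.8322j + 0.1065k
q3 · q2 · q1 = -0.4988 + 0.7243i - 0.215j - 0.4247k
q4 · q3 · q2 · q1 = -0.3262 - 0.0195i + 0.7363j - 0.5925k
-0.3262 - 0.0195i + 0.7363j - 0.5925k


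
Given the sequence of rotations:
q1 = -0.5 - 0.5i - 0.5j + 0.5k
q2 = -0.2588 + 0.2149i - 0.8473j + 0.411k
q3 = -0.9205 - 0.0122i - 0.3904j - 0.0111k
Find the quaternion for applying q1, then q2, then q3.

q2 · q1 = -0.3923 - 0.1962i + 0.2401j - 0.866k
q3 · q2 · q1 = 0.4428 + 0.5261i - 0.0762j + 0.722k
0.4428 + 0.5261i - 0.0762j + 0.722k


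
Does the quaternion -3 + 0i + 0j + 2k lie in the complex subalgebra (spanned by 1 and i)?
No. The quaternion -3 + 2k has j-coefficient y = 0 and k-coefficient z = 2, not both zero, so it does not lie in the complex subalgebra spanned by 1 and i.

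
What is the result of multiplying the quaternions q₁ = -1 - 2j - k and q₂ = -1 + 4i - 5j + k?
-8 - 11i + 3j + 8k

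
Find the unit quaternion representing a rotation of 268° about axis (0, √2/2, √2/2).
-0.6947 + 0.5087j + 0.5087k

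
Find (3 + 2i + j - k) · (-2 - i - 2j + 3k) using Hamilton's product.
1 - 6i - 13j + 8k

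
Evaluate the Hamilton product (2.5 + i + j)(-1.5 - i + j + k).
-3.75 - 3i + 4.5k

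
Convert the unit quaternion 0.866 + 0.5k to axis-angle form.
axis = (0, 0, 1), θ = π/3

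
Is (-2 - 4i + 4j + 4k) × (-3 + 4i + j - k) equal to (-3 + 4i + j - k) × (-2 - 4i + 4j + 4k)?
No: pq = 22 - 4i - 2j - 30k ≠ 22 + 12i - 26j + 10k = qp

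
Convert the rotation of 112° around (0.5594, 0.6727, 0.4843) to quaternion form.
0.5592 + 0.4638i + 0.5577j + 0.4015k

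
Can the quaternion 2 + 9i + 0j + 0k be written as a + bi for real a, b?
Yes. The quaternion 2 + 9i has j- and k-coefficients y = z = 0, so it lies in the complex subalgebra spanned by 1 and i.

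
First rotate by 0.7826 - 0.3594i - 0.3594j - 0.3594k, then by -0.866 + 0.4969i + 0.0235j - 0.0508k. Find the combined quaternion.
-0.509 + 0.6734i + 0.5265j + 0.1013k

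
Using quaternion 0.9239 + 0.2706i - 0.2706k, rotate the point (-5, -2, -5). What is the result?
(-4.536, 3.586, -4.536)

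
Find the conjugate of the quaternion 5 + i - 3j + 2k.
5 - i + 3j - 2k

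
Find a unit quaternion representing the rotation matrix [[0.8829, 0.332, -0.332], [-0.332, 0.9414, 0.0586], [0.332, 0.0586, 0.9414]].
0.9703 - 0.1711j - 0.1711k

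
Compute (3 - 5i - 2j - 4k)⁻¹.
0.0556 + 0.0926i + 0.037j + 0.0741k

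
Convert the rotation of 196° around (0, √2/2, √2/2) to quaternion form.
-0.1392 + 0.7002j + 0.7002k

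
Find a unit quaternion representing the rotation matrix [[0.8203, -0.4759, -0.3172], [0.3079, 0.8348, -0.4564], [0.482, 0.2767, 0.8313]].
0.9336 + 0.1963i - 0.214j + 0.2099k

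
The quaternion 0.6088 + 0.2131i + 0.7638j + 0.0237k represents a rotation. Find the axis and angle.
axis = (0.2686, 0.9628, 0.0299), θ = 105°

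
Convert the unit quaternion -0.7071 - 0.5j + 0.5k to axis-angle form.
axis = (0, -√2/2, √2/2), θ = 3π/2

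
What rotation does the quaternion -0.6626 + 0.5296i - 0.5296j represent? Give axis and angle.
axis = (√2/2, -√2/2, 0), θ = 263°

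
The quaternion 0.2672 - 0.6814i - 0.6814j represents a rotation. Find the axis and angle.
axis = (-√2/2, -√2/2, 0), θ = 149°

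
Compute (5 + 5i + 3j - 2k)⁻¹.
0.0794 - 0.0794i - 0.0476j + 0.0317k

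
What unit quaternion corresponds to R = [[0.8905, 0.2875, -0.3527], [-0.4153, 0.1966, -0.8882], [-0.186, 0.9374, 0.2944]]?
0.7716 + 0.5915i - 0.054j - 0.2277k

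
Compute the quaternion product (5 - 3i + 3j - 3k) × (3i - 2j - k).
12 + 6i - 22j - 8k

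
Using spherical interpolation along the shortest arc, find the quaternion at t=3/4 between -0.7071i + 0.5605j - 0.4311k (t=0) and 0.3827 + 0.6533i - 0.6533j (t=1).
-0.2947 - 0.69i + 0.6512j - 0.114k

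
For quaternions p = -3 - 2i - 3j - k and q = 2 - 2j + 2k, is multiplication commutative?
No: pq = -10 - 12i + 4j - 4k ≠ -10 + 4i - 4j - 12k = qp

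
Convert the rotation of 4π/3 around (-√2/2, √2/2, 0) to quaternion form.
-0.5 - 0.6124i + 0.6124j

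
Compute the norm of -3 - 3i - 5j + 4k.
√59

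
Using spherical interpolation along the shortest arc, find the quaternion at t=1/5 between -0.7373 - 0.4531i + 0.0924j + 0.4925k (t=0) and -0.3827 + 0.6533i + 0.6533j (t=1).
-0.808 - 0.2296i + 0.2831j + 0.4629k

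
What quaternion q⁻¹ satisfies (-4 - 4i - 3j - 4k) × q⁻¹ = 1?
-0.0702 + 0.0702i + 0.0526j + 0.0702k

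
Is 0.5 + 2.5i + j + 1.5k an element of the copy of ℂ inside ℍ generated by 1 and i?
No. The quaternion 0.5 + 2.5i + j + 1.5k has j-coefficient y = 1 and k-coefficient z = 1.5, not both zero, so it does not lie in the complex subalgebra spanned by 1 and i.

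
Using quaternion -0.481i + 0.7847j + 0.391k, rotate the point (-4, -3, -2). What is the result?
(5.166, 1.098, 1.052)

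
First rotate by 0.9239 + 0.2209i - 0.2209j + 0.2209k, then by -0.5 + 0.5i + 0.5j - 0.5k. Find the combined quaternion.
-0.3515 + 0.3515i + 0.3515j - 0.7933k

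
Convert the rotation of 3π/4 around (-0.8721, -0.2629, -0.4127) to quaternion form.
0.3827 - 0.8057i - 0.2429j - 0.3813k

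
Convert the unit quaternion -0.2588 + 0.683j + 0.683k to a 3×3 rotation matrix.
[[-0.866, 0.3535, -0.3535], [-0.3535, 0.067, 0.933], [0.3535, 0.933, 0.067]]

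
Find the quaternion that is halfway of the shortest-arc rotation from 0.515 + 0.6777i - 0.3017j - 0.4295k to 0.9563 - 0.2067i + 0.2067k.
0.9255 + 0.2963i - 0.1898j - 0.1401k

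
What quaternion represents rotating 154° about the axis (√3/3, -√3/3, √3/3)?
0.225 + 0.5626i - 0.5626j + 0.5626k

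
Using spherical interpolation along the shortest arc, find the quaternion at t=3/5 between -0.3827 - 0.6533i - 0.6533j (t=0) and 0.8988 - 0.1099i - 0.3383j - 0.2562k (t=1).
-0.9304 - 0.2866i - 0.1058j + 0.2028k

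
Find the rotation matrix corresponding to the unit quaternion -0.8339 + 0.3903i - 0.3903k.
[[0.6953, -0.6509, -0.3047], [0.6509, 0.3907, 0.6509], [-0.3047, -0.6509, 0.6953]]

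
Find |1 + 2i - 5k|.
√30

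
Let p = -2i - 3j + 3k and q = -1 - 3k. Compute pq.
9 + 11i - 3j - 3k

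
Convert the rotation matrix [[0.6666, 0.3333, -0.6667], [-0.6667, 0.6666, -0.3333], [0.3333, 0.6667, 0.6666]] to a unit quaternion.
0.866 + 0.2887i - 0.2887j - 0.2887k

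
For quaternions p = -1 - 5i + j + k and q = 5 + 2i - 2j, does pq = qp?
No: pq = 7 - 25i + 9j + 13k ≠ 7 - 29i + 5j - 3k = qp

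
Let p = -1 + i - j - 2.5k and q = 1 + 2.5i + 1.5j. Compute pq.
-2 + 2.25i - 8.75j + 1.5k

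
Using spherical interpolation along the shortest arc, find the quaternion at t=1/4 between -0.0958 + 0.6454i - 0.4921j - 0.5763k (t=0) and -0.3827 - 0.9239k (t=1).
-0.1884 + 0.5199i - 0.3964j - 0.7328k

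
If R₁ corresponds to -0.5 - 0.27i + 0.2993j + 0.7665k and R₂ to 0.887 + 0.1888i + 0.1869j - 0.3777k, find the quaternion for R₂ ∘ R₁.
-0.159 - 0.0776i + 0.1293j + 0.9757k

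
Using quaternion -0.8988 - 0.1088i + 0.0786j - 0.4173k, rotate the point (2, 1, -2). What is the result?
(0.612, 2.616, -1.334)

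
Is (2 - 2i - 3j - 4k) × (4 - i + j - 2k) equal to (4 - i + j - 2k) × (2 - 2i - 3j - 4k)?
No: pq = 1 - 10j - 25k ≠ 1 - 20i - 10j - 15k = qp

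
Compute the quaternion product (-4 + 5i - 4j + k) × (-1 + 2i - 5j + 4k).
-30 - 24i + 6j - 34k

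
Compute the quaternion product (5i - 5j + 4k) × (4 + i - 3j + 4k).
-36 + 12i - 36j + 6k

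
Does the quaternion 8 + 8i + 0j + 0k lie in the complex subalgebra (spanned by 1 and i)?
Yes. The quaternion 8 + 8i has j- and k-coefficients y = z = 0, so it lies in the complex subalgebra spanned by 1 and i.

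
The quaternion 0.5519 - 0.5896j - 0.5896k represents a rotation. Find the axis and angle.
axis = (0, -√2/2, -√2/2), θ = 113°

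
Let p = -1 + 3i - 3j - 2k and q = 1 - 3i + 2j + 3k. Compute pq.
20 + i - 8j - 8k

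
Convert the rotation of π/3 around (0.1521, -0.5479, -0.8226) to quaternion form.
0.866 + 0.0761i - 0.274j - 0.4113k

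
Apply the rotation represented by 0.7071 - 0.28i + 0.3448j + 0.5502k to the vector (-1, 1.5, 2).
(-1.255, 1.322, 1.982)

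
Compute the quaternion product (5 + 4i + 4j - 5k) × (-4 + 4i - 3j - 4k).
-44 - 27i - 35j - 28k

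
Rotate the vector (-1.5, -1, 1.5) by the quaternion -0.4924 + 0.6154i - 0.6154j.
(1.303, 1.803, 0.743)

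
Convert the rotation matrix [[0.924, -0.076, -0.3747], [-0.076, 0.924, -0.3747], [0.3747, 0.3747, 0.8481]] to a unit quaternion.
0.9613 + 0.1949i - 0.1949j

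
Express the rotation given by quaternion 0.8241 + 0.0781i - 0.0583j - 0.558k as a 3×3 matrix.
[[0.3705, 0.9106, -0.1832], [-0.9288, 0.3651, -0.0637], [0.0089, 0.1938, 0.981]]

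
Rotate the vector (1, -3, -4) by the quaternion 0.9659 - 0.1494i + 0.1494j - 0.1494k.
(-1.154, -4.041, -2.887)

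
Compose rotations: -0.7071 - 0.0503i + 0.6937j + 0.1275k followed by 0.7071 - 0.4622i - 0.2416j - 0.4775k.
-0.2948 + 0.5917i + 0.7443j + 0.095k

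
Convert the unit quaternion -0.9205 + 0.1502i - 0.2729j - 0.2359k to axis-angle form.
axis = (0.3844, -0.6984, -0.6037), θ = 314°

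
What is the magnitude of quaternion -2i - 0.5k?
2.062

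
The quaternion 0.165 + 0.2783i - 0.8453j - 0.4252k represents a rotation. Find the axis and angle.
axis = (0.2822, -0.857, -0.4311), θ = 161°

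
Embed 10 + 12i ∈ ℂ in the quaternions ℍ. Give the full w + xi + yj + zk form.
10 + 12i + 0j + 0k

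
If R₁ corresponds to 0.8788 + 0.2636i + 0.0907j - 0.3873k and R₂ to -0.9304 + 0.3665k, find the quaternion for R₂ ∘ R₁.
-0.6757 - 0.2785i + 0.0122j + 0.6824k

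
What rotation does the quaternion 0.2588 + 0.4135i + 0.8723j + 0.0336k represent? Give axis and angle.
axis = (0.4281, 0.9031, 0.0348), θ = 5π/6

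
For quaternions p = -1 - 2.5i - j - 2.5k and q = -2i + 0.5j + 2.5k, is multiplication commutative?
No: pq = 1.75 + 0.75i + 10.75j - 5.75k ≠ 1.75 + 3.25i - 11.75j + 0.75k = qp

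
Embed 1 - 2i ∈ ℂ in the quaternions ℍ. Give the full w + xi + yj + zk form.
1 - 2i + 0j + 0k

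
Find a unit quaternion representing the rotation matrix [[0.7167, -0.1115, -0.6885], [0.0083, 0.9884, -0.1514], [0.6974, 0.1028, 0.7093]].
0.9239 + 0.0688i - 0.375j + 0.0324k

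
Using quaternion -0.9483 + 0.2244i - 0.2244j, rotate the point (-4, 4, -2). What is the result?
(-4.851, 3.149, -1.597)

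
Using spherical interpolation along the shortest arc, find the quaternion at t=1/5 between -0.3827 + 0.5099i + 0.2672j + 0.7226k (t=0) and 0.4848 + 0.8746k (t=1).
-0.2123 + 0.4415i + 0.2314j + 0.8405k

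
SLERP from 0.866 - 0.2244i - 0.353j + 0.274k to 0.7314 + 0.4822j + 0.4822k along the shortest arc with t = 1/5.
0.9008 - 0.1897i - 0.187j + 0.3429k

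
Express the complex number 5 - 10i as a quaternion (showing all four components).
5 - 10i + 0j + 0k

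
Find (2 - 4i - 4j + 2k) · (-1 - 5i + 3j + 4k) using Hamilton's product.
-18 - 28i + 16j - 26k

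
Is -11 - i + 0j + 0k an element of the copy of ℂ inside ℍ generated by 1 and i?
Yes. The quaternion -11 - i has j- and k-coefficients y = z = 0, so it lies in the complex subalgebra spanned by 1 and i.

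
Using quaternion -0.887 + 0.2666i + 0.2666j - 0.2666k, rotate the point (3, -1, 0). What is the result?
(2.478, 1.13, 1.607)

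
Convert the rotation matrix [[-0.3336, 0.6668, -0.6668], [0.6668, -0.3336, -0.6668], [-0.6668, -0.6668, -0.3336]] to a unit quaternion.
-0.5774i - 0.5774j + 0.5774k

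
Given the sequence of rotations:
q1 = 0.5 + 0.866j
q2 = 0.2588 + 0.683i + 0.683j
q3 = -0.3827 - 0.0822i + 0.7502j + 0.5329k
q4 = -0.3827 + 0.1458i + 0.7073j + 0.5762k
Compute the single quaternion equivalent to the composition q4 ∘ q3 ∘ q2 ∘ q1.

q2 · q1 = -0.4621 + 0.3415i + 0.5656j + 0.5915k
q3 · q2 · q1 = -0.5346 + 0.0496i - 0.3325j - 0.7753k
q4 · q3 · q2 · q1 = 0.8793 - 0.4537i - 0.1093j - 0.0949k
0.8793 - 0.4537i - 0.1093j - 0.0949k


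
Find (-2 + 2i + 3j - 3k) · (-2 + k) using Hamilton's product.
7 - i - 8j + 4k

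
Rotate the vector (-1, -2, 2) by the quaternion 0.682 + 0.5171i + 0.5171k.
(2.015, -1.977, -1.015)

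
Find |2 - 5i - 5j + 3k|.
√63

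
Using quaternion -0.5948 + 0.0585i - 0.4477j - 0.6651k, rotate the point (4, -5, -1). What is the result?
(2.621, 1.748, -5.664)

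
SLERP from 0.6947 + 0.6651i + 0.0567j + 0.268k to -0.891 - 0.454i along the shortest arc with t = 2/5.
0.7886 + 0.5917i + 0.0346j + 0.1636k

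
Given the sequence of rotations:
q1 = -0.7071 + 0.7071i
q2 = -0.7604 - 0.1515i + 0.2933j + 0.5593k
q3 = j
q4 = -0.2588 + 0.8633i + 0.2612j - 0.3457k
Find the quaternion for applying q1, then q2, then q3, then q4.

q2 · q1 = 0.6448 - 0.4306i + 0.1881j - 0.6029k
q3 · q2 · q1 = -0.1881 - 0.6029i + 0.6448j + 0.4306k
q4 · q3 · q2 · q1 = 0.5496 + 0.329i - 0.3793j + 0.6677k
0.5496 + 0.329i - 0.3793j + 0.6677k


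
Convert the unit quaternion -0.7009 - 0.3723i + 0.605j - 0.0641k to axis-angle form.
axis = (-0.522, 0.8482, -0.0899), θ = 269°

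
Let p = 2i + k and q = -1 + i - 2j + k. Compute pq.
-3 - j - 5k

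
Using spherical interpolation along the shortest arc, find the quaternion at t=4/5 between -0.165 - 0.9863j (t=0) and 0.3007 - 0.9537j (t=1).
0.2096 - 0.9778j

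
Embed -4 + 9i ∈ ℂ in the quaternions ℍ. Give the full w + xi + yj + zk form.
-4 + 9i + 0j + 0k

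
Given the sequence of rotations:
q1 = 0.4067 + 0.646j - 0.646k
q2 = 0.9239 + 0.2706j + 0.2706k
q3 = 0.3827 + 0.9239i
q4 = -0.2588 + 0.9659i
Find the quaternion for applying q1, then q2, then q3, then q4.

q2 · q1 = 0.3758 - 0.3496i + 0.7069j - 0.4868k
q3 · q2 · q1 = 0.4668 + 0.2134i + 0.7203j + 0.4668k
q4 · q3 · q2 · q1 = -0.3269 + 0.3957i - 0.6373j + 0.5749k
-0.3269 + 0.3957i - 0.6373j + 0.5749k


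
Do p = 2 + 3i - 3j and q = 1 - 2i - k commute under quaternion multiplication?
No: pq = 8 + 2i - 8k ≠ 8 - 4i - 6j + 4k = qp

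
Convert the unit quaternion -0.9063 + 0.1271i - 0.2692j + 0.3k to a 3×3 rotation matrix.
[[0.6751, 0.4753, 0.5642], [-0.6122, 0.7877, 0.0689], [-0.4117, -0.3919, 0.8228]]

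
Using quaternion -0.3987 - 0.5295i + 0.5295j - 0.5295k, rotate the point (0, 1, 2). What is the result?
(-0.706, -2.087, -0.381)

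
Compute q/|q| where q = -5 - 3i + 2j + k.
-0.8006 - 0.4804i + 0.3203j + 0.1601k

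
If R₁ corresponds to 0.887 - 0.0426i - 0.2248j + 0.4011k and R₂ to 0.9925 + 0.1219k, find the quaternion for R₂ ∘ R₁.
0.8315 - 0.0149i - 0.2283j + 0.5062k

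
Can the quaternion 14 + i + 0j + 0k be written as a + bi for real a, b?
Yes. The quaternion 14 + i has j- and k-coefficients y = z = 0, so it lies in the complex subalgebra spanned by 1 and i.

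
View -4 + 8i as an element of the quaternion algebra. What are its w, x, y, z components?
-4 + 8i + 0j + 0k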